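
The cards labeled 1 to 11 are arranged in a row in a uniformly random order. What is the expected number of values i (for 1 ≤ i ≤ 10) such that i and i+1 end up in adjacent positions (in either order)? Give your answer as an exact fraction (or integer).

20/11

For each i ∈ {1,…,10}, let Xᵢ = 1 if i and i+1 are adjacent. P(Xᵢ=1) = 2·(11−1)!/11! = 2/11.
By linearity, E[ΣXᵢ] = (10)·(2/11) = 20/11.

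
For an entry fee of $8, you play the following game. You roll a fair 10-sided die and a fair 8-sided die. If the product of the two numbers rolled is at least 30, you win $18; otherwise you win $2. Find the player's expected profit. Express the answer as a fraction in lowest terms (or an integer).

-2/5 dollars

E[payout] = (13/20)·2 + (7/20)·18 = 38/5
Expected profit = 38/5 − 8 = -2/5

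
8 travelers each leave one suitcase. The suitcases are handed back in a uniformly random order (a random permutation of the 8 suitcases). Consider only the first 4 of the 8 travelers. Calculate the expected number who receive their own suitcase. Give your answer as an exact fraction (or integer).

1/2

Let Xᵢ = 1 if person i gets their own suitcase. For each i, P(Xᵢ=1) = 1/8.
By linearity of expectation, E[X₁+…+X_4] = 4·(1/8) = 1/2.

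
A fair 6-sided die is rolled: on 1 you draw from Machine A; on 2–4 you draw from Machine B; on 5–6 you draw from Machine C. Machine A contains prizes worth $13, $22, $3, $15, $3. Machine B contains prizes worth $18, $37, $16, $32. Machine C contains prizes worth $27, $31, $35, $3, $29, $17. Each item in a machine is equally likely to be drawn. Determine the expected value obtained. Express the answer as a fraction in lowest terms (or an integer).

8147/360 dollars

E[X | Machine A] = (13 + 22 + 3 + 15 + 3)/5 = 56/5
E[X | Machine B] = (18 + 37 + 16 + 32)/4 = 103/4
E[X | Machine C] = (27 + 31 + 35 + 3 + 29 + 17)/6 = 71/3
E[X] = (1/6)·56/5 + (1/2)·103/4 + (1/3)·71/3 = 8147/360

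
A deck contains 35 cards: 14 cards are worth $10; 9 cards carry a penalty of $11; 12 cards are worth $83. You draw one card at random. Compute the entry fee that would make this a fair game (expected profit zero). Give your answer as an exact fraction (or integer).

1037/35 dollars

E[payout] = (14/35)·10 + (9/35)·(-11) + (12/35)·83 = 1037/35
Fair fee = E[payout] = 1037/35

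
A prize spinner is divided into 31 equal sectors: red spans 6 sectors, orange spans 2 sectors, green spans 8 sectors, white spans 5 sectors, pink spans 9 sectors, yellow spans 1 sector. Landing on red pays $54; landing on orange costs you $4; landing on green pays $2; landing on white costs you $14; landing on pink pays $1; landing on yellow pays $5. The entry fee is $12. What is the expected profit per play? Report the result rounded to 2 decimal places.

E[payout] = (6/31)·54 + (2/31)·(-4) + (8/31)·2 + (5/31)·(-14) + (9/31)·1 + (1/31)·5 = 276/31
Expected profit = 276/31 − 12 = -96/31 ≈ -$3.10

-$3.10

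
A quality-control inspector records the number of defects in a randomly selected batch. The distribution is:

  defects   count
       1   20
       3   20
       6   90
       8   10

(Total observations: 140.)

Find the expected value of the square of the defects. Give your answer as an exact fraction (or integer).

Total = 140, so P(defects=1) = 20/140, etc.
E[X²] = (1/7)·1 + (1/7)·9 + (9/14)·36 + (1/14)·64
     = 204/7

204/7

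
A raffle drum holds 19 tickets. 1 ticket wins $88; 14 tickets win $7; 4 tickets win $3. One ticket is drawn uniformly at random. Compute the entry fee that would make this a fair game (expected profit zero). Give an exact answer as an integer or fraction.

198/19 dollars

E[payout] = (1/19)·88 + (14/19)·7 + (4/19)·3 = 198/19
Fair fee = E[payout] = 198/19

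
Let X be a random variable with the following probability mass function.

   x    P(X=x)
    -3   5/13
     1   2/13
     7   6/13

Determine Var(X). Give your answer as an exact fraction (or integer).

E[X] = (5/13)·(-3) + (2/13)·1 + (6/13)·7 = 29/13
E[X²] = (5/13)·9 + (2/13)·1 + (6/13)·49 = 341/13
Var(X) = 341/13 − (29/13)² = 3592/169

3592/169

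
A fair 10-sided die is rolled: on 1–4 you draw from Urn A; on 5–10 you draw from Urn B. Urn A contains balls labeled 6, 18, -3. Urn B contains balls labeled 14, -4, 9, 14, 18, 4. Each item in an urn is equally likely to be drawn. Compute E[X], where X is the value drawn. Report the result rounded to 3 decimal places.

E[X | Urn A] = (6 + 18 − 3)/3 = 7
E[X | Urn B] = (14 − 4 + 9 + 14 + 18 + 4)/6 = 55/6
E[X] = (2/5)·7 + (3/5)·55/6 = 83/10 ≈ 8.300

8.300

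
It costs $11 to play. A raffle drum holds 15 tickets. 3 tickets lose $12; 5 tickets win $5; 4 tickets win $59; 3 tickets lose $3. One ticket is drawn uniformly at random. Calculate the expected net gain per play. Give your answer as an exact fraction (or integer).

17/5 dollars

E[payout] = (3/15)·(-12) + (5/15)·5 + (4/15)·59 + (3/15)·(-3) = 72/5
Expected profit = 72/5 − 11 = 17/5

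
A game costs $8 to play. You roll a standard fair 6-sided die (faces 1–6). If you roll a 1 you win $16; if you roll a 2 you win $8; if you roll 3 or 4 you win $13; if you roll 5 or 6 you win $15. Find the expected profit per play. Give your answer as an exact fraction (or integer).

E[payout] = (1/6)·8 + (1/3)·13 + (1/3)·15 + (1/6)·16 = 40/3
Expected profit = 40/3 − 8 = 16/3

16/3 dollars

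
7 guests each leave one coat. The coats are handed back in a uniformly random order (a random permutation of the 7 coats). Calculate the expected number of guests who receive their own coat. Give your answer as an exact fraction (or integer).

1

Let Xᵢ = 1 if person i gets their own coat. For each i, P(Xᵢ=1) = 1/7.
By linearity of expectation, E[X₁+…+X_7] = 7·(1/7) = 1.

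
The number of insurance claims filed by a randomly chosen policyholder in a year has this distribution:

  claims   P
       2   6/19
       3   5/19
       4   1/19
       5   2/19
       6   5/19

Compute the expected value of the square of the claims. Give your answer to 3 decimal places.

16.579

E[X²] = (6/19)·4 + (5/19)·9 + (1/19)·16 + (2/19)·25 + (5/19)·36
     = 315/19 ≈ 16.579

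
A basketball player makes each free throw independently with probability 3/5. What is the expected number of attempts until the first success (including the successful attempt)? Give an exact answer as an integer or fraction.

For a geometric distribution, E[trials] = 1/p = 1/(3/5) = 5/3.

5/3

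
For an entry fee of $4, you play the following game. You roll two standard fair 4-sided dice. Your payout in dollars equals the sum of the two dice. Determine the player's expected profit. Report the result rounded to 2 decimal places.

$1.00

Distribution of the sum of the two dice: 2 w.p. 1/16, 3 w.p. 1/8, 4 w.p. 3/16, 5 w.p. 1/4, 6 w.p. 3/16, 7 w.p. 1/8, …
E[payout] = (1/16)·2 + (1/8)·3 + (3/16)·4 + (1/4)·5 + (3/16)·6 + (1/8)·7 + (1/16)·8 = 5
Expected profit = 5 − 4 = 1 ≈ $1.00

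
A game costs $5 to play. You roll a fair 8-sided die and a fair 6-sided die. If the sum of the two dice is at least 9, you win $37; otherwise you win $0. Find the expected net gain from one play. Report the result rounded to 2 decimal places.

E[payout] = (9/16)·0 + (7/16)·37 = 259/16
Expected profit = 259/16 − 5 = 179/16 ≈ $11.19

$11.19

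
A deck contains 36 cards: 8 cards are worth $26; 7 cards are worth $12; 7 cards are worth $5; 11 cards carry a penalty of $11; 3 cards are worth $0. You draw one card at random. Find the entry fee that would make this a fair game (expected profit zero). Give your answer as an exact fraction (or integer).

E[payout] = (8/36)·26 + (7/36)·12 + (7/36)·5 + (11/36)·(-11) + (3/36)·0 = 103/18
Fair fee = E[payout] = 103/18

103/18 dollars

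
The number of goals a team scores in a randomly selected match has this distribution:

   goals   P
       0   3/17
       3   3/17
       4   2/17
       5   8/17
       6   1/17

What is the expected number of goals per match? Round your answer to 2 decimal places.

3.71

E[X] = (3/17)·0 + (3/17)·3 + (2/17)·4 + (8/17)·5 + (1/17)·6
     = 63/17 ≈ 3.71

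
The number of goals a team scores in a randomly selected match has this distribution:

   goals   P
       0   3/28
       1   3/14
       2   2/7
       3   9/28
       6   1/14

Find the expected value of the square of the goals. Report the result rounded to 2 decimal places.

E[X²] = (3/28)·0 + (3/14)·1 + (2/7)·4 + (9/28)·9 + (1/14)·36
     = 191/28 ≈ 6.82

6.82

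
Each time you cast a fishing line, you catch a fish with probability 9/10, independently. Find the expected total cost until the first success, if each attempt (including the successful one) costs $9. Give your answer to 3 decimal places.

E[#attempts] = 1/p = 10/9; E[cost] = 9·10/9 = 10.
≈ 10.000

$10.000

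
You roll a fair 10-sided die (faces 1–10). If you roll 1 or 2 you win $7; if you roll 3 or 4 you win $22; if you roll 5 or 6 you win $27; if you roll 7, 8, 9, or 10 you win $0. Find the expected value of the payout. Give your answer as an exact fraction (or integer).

56/5 dollars

E[payout] = (2/5)·0 + (1/5)·7 + (1/5)·22 + (1/5)·27 = 56/5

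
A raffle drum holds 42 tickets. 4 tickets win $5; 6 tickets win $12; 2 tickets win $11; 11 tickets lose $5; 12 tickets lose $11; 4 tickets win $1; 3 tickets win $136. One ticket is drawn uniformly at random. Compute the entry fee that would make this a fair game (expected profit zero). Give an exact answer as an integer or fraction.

E[payout] = (4/42)·5 + (6/42)·12 + (2/42)·11 + (11/42)·(-5) + (12/42)·(-11) + (4/42)·1 + (3/42)·136 = 113/14
Fair fee = E[payout] = 113/14

113/14 dollars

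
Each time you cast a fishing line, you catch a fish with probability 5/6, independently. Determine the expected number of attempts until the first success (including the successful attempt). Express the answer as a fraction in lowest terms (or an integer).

6/5

For a geometric distribution, E[trials] = 1/p = 1/(5/6) = 6/5.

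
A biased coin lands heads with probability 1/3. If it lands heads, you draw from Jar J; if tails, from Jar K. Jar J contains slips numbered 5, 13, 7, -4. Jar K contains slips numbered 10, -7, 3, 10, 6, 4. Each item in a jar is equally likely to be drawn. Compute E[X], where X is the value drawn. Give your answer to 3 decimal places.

4.639

E[X | Jar J] = (5 + 13 + 7 − 4)/4 = 21/4
E[X | Jar K] = (10 − 7 + 3 + 10 + 6 + 4)/6 = 13/3
E[X] = (1/3)·21/4 + (2/3)·13/3 = 167/36 ≈ 4.639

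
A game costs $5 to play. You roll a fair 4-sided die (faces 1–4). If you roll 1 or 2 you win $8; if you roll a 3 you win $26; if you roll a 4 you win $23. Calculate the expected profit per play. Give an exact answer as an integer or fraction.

E[payout] = (1/2)·8 + (1/4)·23 + (1/4)·26 = 65/4
Expected profit = 65/4 − 5 = 45/4

45/4 dollars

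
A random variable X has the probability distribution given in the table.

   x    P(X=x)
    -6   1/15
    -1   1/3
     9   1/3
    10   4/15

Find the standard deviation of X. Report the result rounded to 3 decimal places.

E[X] = 74/15, E[X²] = 282/5
Var(X) = E[X²] − (E[X])² = 282/5 − 5476/225 = 7214/225
SD(X) = √(7214/225) ≈ 5.662

5.662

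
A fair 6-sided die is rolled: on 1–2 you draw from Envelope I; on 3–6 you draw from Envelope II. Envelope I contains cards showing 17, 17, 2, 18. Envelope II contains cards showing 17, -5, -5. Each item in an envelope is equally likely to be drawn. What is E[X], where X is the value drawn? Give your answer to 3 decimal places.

E[X | Envelope I] = (17 + 17 + 2 + 18)/4 = 27/2
E[X | Envelope II] = (17 − 5 − 5)/3 = 7/3
E[X] = (1/3)·27/2 + (2/3)·7/3 = 109/18 ≈ 6.056

6.056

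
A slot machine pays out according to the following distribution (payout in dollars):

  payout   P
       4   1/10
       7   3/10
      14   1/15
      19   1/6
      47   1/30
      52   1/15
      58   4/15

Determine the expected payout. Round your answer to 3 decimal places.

E[X] = (1/10)·4 + (3/10)·7 + (1/15)·14 + (1/6)·19 + (1/30)·47 + (1/15)·52 + (4/15)·58
     = 271/10 ≈ 27.100

$27.100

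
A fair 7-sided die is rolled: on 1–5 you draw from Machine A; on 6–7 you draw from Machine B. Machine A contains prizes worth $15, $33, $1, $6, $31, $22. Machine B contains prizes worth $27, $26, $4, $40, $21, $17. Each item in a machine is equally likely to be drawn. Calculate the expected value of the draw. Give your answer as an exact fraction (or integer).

135/7 dollars

E[X | Machine A] = (15 + 33 + 1 + 6 + 31 + 22)/6 = 18
E[X | Machine B] = (27 + 26 + 4 + 40 + 21 + 17)/6 = 45/2
E[X] = (5/7)·18 + (2/7)·45/2 = 135/7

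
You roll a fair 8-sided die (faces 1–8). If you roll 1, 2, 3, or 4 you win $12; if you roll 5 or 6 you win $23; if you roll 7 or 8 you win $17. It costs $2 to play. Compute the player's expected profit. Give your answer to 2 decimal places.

E[payout] = (1/2)·12 + (1/4)·17 + (1/4)·23 = 16
Expected profit = 16 − 2 = 14 ≈ $14.00

$14.00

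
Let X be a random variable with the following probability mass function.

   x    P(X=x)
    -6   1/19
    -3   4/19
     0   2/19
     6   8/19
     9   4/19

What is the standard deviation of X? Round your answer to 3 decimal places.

E[X] = 66/19, E[X²] = 36
Var(X) = E[X²] − (E[X])² = 36 − 4356/361 = 8640/361
SD(X) = √(8640/361) ≈ 4.892

4.892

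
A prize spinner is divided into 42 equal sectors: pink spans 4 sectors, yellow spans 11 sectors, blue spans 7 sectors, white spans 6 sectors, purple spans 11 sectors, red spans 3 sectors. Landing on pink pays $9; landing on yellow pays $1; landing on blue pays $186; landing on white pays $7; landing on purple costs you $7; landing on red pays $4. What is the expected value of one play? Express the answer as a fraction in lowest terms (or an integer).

E[payout] = (4/42)·9 + (11/42)·1 + (7/42)·186 + (6/42)·7 + (11/42)·(-7) + (3/42)·4 = 221/7

221/7 dollars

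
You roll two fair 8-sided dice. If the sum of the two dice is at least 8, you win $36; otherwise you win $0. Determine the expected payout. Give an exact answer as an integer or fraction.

E[payout] = (21/64)·0 + (43/64)·36 = 387/16

387/16 dollars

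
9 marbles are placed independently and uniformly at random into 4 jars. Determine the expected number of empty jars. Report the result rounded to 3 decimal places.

Let Xⱼ=1 if jar j is empty. P(Xⱼ=1) = ((4-1)/4)^9 = 19683/262144.
By linearity, E[#empty] = 4·19683/262144 = 19683/65536.
≈ 0.300

0.300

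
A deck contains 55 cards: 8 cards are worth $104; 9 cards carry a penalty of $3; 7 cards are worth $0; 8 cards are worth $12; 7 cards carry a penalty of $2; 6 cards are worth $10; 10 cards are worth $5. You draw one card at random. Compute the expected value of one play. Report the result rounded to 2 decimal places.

E[payout] = (8/55)·104 + (9/55)·(-3) + (7/55)·0 + (8/55)·12 + (7/55)·(-2) + (6/55)·10 + (10/55)·5 = 997/55
≈ $18.13

$18.13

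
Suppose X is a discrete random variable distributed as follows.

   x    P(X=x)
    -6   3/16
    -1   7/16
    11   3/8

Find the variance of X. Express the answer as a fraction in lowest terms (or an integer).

E[X] = (3/16)·(-6) + (7/16)·(-1) + (3/8)·11 = 41/16
E[X²] = (3/16)·36 + (7/16)·1 + (3/8)·121 = 841/16
Var(X) = 841/16 − (41/16)² = 11775/256

11775/256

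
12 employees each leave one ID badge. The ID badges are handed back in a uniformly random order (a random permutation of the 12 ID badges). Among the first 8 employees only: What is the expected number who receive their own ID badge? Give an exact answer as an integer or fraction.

Let Xᵢ = 1 if person i gets their own ID badge. For each i, P(Xᵢ=1) = 1/12.
By linearity of expectation, E[X₁+…+X_8] = 8·(1/12) = 2/3.

2/3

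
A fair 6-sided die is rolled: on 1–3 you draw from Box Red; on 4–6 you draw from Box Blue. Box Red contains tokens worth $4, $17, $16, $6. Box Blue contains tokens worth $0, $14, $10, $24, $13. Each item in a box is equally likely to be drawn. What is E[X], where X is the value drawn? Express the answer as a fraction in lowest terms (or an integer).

459/40 dollars

E[X | Box Red] = (4 + 17 + 16 + 6)/4 = 43/4
E[X | Box Blue] = (0 + 14 + 10 + 24 + 13)/5 = 61/5
E[X] = (1/2)·43/4 + (1/2)·61/5 = 459/40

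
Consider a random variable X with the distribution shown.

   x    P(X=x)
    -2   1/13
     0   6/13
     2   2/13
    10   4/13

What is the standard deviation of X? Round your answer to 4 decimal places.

4.6103

E[X] = 42/13, E[X²] = 412/13
Var(X) = E[X²] − (E[X])² = 412/13 − 1764/169 = 3592/169
SD(X) = √(3592/169) ≈ 4.6103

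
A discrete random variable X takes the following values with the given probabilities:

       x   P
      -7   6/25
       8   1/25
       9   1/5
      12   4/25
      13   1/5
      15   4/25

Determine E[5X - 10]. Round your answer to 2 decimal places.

E[5x-10] = (6/25)·(-45) + (1/25)·30 + (1/5)·35 + (4/25)·50 + (1/5)·55 + (4/25)·65
     = 134/5 ≈ 26.80

26.80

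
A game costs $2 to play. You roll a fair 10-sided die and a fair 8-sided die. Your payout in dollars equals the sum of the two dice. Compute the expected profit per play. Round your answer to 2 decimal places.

Distribution of the sum of the two dice: 2 w.p. 1/80, 3 w.p. 1/40, 4 w.p. 3/80, 5 w.p. 1/20, 6 w.p. 1/16, 7 w.p. 3/40, …
E[payout] = (1/80)·2 + (1/40)·3 + (3/80)·4 + (1/20)·5 + (1/16)·6 + (3/40)·7 + (7/80)·8 + (1/10)·9 + (1/10)·10 + (1/10)·11 + (7/80)·12 + (3/40)·13 + (1/16)·14 + (1/20)·15 + (3/80)·16 + (1/40)·17 + (1/80)·18 = 10
Expected profit = 10 − 2 = 8 ≈ $8.00

$8.00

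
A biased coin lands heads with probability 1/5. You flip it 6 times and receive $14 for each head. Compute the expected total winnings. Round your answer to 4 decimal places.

E[#heads] = 6·1/5 = 6/5 (linearity over flips).
E[winnings] = 14·6/5 = 84/5.
≈ 16.8000

$16.8000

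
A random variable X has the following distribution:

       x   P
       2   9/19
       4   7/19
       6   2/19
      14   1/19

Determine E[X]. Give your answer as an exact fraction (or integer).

E[X] = (9/19)·2 + (7/19)·4 + (2/19)·6 + (1/19)·14
     = 72/19

72/19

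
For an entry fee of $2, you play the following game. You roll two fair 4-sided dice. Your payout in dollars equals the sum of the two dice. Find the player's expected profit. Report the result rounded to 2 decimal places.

$3.00

Distribution of the sum of the two dice: 2 w.p. 1/16, 3 w.p. 1/8, 4 w.p. 3/16, 5 w.p. 1/4, 6 w.p. 3/16, 7 w.p. 1/8, …
E[payout] = (1/16)·2 + (1/8)·3 + (3/16)·4 + (1/4)·5 + (3/16)·6 + (1/8)·7 + (1/16)·8 = 5
Expected profit = 5 − 2 = 3 ≈ $3.00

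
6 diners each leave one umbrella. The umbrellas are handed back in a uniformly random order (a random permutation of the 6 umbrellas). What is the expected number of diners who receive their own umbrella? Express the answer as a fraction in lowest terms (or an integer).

Let Xᵢ = 1 if person i gets their own umbrella. For each i, P(Xᵢ=1) = 1/6.
By linearity of expectation, E[X₁+…+X_6] = 6·(1/6) = 1.

1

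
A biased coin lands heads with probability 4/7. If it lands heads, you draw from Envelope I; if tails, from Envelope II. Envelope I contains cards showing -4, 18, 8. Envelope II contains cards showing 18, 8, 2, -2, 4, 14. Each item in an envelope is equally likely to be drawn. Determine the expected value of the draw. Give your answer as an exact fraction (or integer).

22/3

E[X | Envelope I] = (-4 + 18 + 8)/3 = 22/3
E[X | Envelope II] = (18 + 8 + 2 − 2 + 4 + 14)/6 = 22/3
E[X] = (4/7)·22/3 + (3/7)·22/3 = 22/3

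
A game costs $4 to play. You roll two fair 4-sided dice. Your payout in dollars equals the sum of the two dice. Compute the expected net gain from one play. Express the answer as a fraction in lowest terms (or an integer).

$1

Distribution of the sum of the two dice: 2 w.p. 1/16, 3 w.p. 1/8, 4 w.p. 3/16, 5 w.p. 1/4, 6 w.p. 3/16, 7 w.p. 1/8, …
E[payout] = (1/16)·2 + (1/8)·3 + (3/16)·4 + (1/4)·5 + (3/16)·6 + (1/8)·7 + (1/16)·8 = 5
Expected profit = 5 − 4 = 1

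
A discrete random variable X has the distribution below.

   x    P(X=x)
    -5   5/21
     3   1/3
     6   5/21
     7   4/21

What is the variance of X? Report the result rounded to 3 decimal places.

E[X] = (5/21)·(-5) + (1/3)·3 + (5/21)·6 + (4/21)·7 = 18/7
E[X²] = (5/21)·25 + (1/3)·9 + (5/21)·36 + (4/21)·49 = 188/7
Var(X) = 188/7 − (18/7)² = 992/49 ≈ 20.245

20.245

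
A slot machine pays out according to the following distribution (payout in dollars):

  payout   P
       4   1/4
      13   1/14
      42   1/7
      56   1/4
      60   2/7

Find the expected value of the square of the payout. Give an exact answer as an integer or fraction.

E[X²] = (1/4)·16 + (1/14)·169 + (1/7)·1764 + (1/4)·3136 + (2/7)·3600
     = 29129/14

29129/14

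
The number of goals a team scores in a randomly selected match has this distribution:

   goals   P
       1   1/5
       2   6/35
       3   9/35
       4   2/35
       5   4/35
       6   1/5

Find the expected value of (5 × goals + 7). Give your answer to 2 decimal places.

23.57

E[5x+7] = (1/5)·12 + (6/35)·17 + (9/35)·22 + (2/35)·27 + (4/35)·32 + (1/5)·37
     = 165/7 ≈ 23.57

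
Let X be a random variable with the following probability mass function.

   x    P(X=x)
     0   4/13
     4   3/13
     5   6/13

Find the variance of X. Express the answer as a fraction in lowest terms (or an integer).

810/169

E[X] = (4/13)·0 + (3/13)·4 + (6/13)·5 = 42/13
E[X²] = (4/13)·0 + (3/13)·16 + (6/13)·25 = 198/13
Var(X) = 198/13 − (42/13)² = 810/169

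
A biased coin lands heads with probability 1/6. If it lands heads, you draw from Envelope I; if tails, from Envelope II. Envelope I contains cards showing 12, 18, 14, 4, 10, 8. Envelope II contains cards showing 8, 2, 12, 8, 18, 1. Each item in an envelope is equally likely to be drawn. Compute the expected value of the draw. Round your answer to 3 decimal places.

E[X | Envelope I] = (12 + 18 + 14 + 4 + 10 + 8)/6 = 11
E[X | Envelope II] = (8 + 2 + 12 + 8 + 18 + 1)/6 = 49/6
E[X] = (1/6)·11 + (5/6)·49/6 = 311/36 ≈ 8.639

8.639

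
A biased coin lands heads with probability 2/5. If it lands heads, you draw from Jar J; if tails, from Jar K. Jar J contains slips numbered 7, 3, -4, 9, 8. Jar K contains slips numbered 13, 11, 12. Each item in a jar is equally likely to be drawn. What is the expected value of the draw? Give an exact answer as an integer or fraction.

E[X | Jar J] = (7 + 3 − 4 + 9 + 8)/5 = 23/5
E[X | Jar K] = (13 + 11 + 12)/3 = 12
E[X] = (2/5)·23/5 + (3/5)·12 = 226/25

226/25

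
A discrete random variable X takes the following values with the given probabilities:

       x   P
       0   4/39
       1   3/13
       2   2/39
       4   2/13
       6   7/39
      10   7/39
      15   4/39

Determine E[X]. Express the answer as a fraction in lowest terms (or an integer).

209/39

E[X] = (4/39)·0 + (3/13)·1 + (2/39)·2 + (2/13)·4 + (7/39)·6 + (7/39)·10 + (4/39)·15
     = 209/39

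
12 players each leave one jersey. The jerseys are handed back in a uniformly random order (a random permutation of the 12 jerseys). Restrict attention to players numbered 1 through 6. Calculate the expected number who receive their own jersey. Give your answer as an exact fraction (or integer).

1/2

Let Xᵢ = 1 if person i gets their own jersey. For each i, P(Xᵢ=1) = 1/12.
By linearity of expectation, E[X₁+…+X_6] = 6·(1/12) = 1/2.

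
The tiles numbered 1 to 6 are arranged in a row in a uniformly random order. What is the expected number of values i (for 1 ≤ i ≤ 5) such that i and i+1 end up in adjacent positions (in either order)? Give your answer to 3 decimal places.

For each i ∈ {1,…,5}, let Xᵢ = 1 if i and i+1 are adjacent. P(Xᵢ=1) = 2·(6−1)!/6! = 2/6.
By linearity, E[ΣXᵢ] = (5)·(2/6) = 5/3.
≈ 1.667

1.667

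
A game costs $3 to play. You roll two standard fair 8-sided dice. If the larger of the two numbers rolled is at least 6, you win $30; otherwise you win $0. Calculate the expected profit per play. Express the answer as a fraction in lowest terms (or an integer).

489/32 dollars

E[payout] = (25/64)·0 + (39/64)·30 = 585/32
Expected profit = 585/32 − 3 = 489/32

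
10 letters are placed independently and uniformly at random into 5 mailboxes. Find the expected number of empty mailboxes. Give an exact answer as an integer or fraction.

1048576/1953125

Let Xⱼ=1 if mailbox j is empty. P(Xⱼ=1) = ((5-1)/5)^10 = 1048576/9765625.
By linearity, E[#empty] = 5·1048576/9765625 = 1048576/1953125.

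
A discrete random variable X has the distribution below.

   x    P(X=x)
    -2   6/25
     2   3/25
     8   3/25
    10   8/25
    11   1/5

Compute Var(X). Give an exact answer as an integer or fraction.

17416/625

E[X] = (6/25)·(-2) + (3/25)·2 + (3/25)·8 + (8/25)·10 + (1/5)·11 = 153/25
E[X²] = (6/25)·4 + (3/25)·4 + (3/25)·64 + (8/25)·100 + (1/5)·121 = 1633/25
Var(X) = 1633/25 − (153/25)² = 17416/625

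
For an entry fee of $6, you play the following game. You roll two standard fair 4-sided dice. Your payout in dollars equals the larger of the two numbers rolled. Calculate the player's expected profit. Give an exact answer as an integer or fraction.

-23/8 dollars

Distribution of the larger of the two numbers rolled: 1 w.p. 1/16, 2 w.p. 3/16, 3 w.p. 5/16, 4 w.p. 7/16
E[payout] = (1/16)·1 + (3/16)·2 + (5/16)·3 + (7/16)·4 = 25/8
Expected profit = 25/8 − 6 = -23/8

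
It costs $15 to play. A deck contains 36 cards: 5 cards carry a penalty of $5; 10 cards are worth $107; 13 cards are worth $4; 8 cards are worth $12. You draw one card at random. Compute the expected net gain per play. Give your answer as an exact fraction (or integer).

E[payout] = (5/36)·(-5) + (10/36)·107 + (13/36)·4 + (8/36)·12 = 1193/36
Expected profit = 1193/36 − 15 = 653/36

653/36 dollars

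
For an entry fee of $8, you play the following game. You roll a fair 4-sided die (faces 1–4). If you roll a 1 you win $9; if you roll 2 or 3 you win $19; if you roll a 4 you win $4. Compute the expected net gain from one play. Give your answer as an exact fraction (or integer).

E[payout] = (1/4)·4 + (1/4)·9 + (1/2)·19 = 51/4
Expected profit = 51/4 − 8 = 19/4

19/4 dollars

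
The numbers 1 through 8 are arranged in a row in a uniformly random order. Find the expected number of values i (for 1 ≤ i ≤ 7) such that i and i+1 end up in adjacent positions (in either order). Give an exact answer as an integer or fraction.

For each i ∈ {1,…,7}, let Xᵢ = 1 if i and i+1 are adjacent. P(Xᵢ=1) = 2·(8−1)!/8! = 2/8.
By linearity, E[ΣXᵢ] = (7)·(2/8) = 7/4.

7/4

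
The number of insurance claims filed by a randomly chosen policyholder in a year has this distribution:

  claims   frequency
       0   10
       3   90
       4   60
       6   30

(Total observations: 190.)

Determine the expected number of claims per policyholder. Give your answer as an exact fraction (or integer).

Total = 190, so P(claims=0) = 10/190, etc.
E[X] = (1/19)·0 + (9/19)·3 + (6/19)·4 + (3/19)·6
     = 69/19

69/19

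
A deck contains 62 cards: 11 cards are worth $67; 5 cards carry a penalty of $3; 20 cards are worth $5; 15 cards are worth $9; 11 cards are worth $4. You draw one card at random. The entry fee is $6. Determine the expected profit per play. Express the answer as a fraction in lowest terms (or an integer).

E[payout] = (11/62)·67 + (5/62)·(-3) + (20/62)·5 + (15/62)·9 + (11/62)·4 = 1001/62
Expected profit = 1001/62 − 6 = 629/62

629/62 dollars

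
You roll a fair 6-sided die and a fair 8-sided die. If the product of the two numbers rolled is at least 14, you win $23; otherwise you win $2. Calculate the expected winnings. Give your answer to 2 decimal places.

E[payout] = (25/48)·2 + (23/48)·23 = 193/16
≈ $12.06

$12.06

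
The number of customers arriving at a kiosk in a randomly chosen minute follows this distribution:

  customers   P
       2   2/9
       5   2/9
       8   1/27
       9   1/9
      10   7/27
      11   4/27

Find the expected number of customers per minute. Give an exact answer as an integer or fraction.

E[X] = (2/9)·2 + (2/9)·5 + (1/27)·8 + (1/9)·9 + (7/27)·10 + (4/27)·11
     = 191/27

191/27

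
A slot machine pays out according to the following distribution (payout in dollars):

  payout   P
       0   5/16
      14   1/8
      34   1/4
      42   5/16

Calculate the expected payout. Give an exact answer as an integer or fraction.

E[X] = (5/16)·0 + (1/8)·14 + (1/4)·34 + (5/16)·42
     = 187/8

187/8 dollars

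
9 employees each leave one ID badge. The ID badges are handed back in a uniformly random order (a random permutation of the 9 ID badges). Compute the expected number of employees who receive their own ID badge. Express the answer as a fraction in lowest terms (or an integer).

Let Xᵢ = 1 if person i gets their own ID badge. For each i, P(Xᵢ=1) = 1/9.
By linearity of expectation, E[X₁+…+X_9] = 9·(1/9) = 1.

1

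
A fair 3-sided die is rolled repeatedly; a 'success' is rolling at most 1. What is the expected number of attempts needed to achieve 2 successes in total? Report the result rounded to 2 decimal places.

By linearity (sum of 2 independent geometric waits), E[trials] = 2/p = 2/(1/3) = 6.
≈ 6.00

6.00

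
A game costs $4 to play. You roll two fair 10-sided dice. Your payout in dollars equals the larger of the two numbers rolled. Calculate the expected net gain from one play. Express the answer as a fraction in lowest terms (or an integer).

63/20 dollars

Distribution of the larger of the two numbers rolled: 1 w.p. 1/100, 2 w.p. 3/100, 3 w.p. 1/20, 4 w.p. 7/100, 5 w.p. 9/100, 6 w.p. 11/100, …
E[payout] = (1/100)·1 + (3/100)·2 + (1/20)·3 + (7/100)·4 + (9/100)·5 + (11/100)·6 + (13/100)·7 + (3/20)·8 + (17/100)·9 + (19/100)·10 = 143/20
Expected profit = 143/20 − 4 = 63/20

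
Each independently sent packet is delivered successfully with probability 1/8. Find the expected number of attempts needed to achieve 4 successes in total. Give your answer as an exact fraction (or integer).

By linearity (sum of 4 independent geometric waits), E[trials] = 4/p = 4/(1/8) = 32.

32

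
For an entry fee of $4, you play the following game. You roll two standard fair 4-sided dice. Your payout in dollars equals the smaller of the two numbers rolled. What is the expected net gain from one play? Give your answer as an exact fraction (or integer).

-17/8 dollars

Distribution of the smaller of the two numbers rolled: 1 w.p. 7/16, 2 w.p. 5/16, 3 w.p. 3/16, 4 w.p. 1/16
E[payout] = (7/16)·1 + (5/16)·2 + (3/16)·3 + (1/16)·4 = 15/8
Expected profit = 15/8 − 4 = -17/8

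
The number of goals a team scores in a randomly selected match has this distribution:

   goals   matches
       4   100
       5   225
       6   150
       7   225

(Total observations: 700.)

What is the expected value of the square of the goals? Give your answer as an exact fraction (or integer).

473/14

Total = 700, so P(goals=4) = 100/700, etc.
E[X²] = (1/7)·16 + (9/28)·25 + (3/14)·36 + (9/28)·49
     = 473/14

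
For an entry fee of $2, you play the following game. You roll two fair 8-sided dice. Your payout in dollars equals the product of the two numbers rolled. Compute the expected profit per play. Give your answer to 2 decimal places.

$18.25

Distribution of the product of the two numbers rolled: 1 w.p. 1/64, 2 w.p. 1/32, 3 w.p. 1/32, 4 w.p. 3/64, 5 w.p. 1/32, 6 w.p. 1/16, …
E[payout] = (1/64)·1 + (1/32)·2 + (1/32)·3 + (3/64)·4 + (1/32)·5 + (1/16)·6 + (1/32)·7 + (1/16)·8 + (1/64)·9 + (1/32)·10 + (1/16)·12 + (1/32)·14 + (1/32)·15 + (3/64)·16 + (1/32)·18 + (1/32)·20 + (1/32)·21 + (1/16)·24 + (1/64)·25 + (1/32)·28 + (1/32)·30 + (1/32)·32 + (1/32)·35 + (1/64)·36 + (1/32)·40 + (1/32)·42 + (1/32)·48 + (1/64)·49 + (1/32)·56 + (1/64)·64 = 81/4
Expected profit = 81/4 − 2 = 73/4 ≈ $18.25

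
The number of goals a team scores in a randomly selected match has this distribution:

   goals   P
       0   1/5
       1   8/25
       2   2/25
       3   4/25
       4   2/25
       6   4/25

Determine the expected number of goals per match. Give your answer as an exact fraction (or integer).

56/25

E[X] = (1/5)·0 + (8/25)·1 + (2/25)·2 + (4/25)·3 + (2/25)·4 + (4/25)·6
     = 56/25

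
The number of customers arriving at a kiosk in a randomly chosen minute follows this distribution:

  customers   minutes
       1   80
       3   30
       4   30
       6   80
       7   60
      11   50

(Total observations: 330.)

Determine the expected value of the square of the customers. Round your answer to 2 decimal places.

Total = 330, so P(customers=1) = 80/330, etc.
E[X²] = (8/33)·1 + (1/11)·9 + (1/11)·16 + (8/33)·36 + (2/11)·49 + (5/33)·121
     = 1270/33 ≈ 38.48

38.48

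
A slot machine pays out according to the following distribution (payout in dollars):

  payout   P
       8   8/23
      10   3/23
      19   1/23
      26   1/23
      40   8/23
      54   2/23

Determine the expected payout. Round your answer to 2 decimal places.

$24.65

E[X] = (8/23)·8 + (3/23)·10 + (1/23)·19 + (1/23)·26 + (8/23)·40 + (2/23)·54
     = 567/23 ≈ 24.65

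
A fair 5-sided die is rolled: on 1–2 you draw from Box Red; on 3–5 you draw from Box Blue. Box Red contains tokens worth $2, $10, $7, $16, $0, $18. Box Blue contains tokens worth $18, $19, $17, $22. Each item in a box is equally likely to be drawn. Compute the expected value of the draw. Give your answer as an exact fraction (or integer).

E[X | Box Red] = (2 + 10 + 7 + 16 + 0 + 18)/6 = 53/6
E[X | Box Blue] = (18 + 19 + 17 + 22)/4 = 19
E[X] = (2/5)·53/6 + (3/5)·19 = 224/15

224/15 dollars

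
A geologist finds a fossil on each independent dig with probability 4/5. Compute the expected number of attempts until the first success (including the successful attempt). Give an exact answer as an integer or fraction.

For a geometric distribution, E[trials] = 1/p = 1/(4/5) = 5/4.

5/4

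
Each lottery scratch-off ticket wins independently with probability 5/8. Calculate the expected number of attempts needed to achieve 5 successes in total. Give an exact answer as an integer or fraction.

8

By linearity (sum of 5 independent geometric waits), E[trials] = 5/p = 5/(5/8) = 8.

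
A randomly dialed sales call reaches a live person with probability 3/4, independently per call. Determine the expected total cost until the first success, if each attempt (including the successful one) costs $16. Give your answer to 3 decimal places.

E[#attempts] = 1/p = 4/3; E[cost] = 16·4/3 = 64/3.
≈ 21.333

$21.333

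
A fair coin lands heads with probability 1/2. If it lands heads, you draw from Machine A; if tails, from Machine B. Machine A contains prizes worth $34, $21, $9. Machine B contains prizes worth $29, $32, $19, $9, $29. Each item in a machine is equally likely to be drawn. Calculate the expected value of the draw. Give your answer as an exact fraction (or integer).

E[X | Machine A] = (34 + 21 + 9)/3 = 64/3
E[X | Machine B] = (29 + 32 + 19 + 9 + 29)/5 = 118/5
E[X] = (1/2)·64/3 + (1/2)·118/5 = 337/15

337/15 dollars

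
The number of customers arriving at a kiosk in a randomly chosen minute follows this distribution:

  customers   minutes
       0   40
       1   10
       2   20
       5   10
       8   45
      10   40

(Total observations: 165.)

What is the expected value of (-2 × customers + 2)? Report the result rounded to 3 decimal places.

-8.424

Total = 165, so P(customers=0) = 40/165, etc.
E[-2x+2] = (8/33)·2 + (2/33)·0 + (4/33)·(-2) + (2/33)·(-8) + (3/11)·(-14) + (8/33)·(-18)
     = -278/33 ≈ -8.424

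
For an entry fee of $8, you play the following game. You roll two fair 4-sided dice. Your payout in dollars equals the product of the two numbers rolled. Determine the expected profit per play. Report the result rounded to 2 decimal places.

-$1.75

Distribution of the product of the two numbers rolled: 1 w.p. 1/16, 2 w.p. 1/8, 3 w.p. 1/8, 4 w.p. 3/16, 6 w.p. 1/8, 8 w.p. 1/8, …
E[payout] = (1/16)·1 + (1/8)·2 + (1/8)·3 + (3/16)·4 + (1/8)·6 + (1/8)·8 + (1/16)·9 + (1/8)·12 + (1/16)·16 = 25/4
Expected profit = 25/4 − 8 = -7/4 ≈ -$1.75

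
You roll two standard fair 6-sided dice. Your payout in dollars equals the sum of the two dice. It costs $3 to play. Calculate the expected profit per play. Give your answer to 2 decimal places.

Distribution of the sum of the two dice: 2 w.p. 1/36, 3 w.p. 1/18, 4 w.p. 1/12, 5 w.p. 1/9, 6 w.p. 5/36, 7 w.p. 1/6, …
E[payout] = (1/36)·2 + (1/18)·3 + (1/12)·4 + (1/9)·5 + (5/36)·6 + (1/6)·7 + (5/36)·8 + (1/9)·9 + (1/12)·10 + (1/18)·11 + (1/36)·12 = 7
Expected profit = 7 − 3 = 4 ≈ $4.00

$4.00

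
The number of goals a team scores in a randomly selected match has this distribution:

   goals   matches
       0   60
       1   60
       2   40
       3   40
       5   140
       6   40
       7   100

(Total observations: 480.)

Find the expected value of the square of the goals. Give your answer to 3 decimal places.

21.708

Total = 480, so P(goals=0) = 60/480, etc.
E[X²] = (1/8)·0 + (1/8)·1 + (1/12)·4 + (1/12)·9 + (7/24)·25 + (1/12)·36 + (5/24)·49
     = 521/24 ≈ 21.708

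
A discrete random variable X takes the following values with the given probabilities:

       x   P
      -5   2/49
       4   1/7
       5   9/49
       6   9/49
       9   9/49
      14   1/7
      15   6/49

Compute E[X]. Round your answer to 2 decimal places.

7.88

E[X] = (2/49)·(-5) + (1/7)·4 + (9/49)·5 + (9/49)·6 + (9/49)·9 + (1/7)·14 + (6/49)·15
     = 386/49 ≈ 7.88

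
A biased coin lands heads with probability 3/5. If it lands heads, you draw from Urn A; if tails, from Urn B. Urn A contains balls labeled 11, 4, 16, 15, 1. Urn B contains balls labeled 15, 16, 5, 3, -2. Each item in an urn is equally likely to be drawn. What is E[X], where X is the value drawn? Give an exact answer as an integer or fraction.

E[X | Urn A] = (11 + 4 + 16 + 15 + 1)/5 = 47/5
E[X | Urn B] = (15 + 16 + 5 + 3 − 2)/5 = 37/5
E[X] = (3/5)·47/5 + (2/5)·37/5 = 43/5

43/5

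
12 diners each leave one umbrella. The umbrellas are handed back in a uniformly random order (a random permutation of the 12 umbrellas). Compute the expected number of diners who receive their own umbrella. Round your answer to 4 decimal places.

Let Xᵢ = 1 if person i gets their own umbrella. For each i, P(Xᵢ=1) = 1/12.
By linearity of expectation, E[X₁+…+X_12] = 12·(1/12) = 1.
≈ 1.0000

1.0000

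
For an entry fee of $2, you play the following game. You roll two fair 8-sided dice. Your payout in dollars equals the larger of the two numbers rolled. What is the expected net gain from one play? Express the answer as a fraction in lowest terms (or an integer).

61/16 dollars

Distribution of the larger of the two numbers rolled: 1 w.p. 1/64, 2 w.p. 3/64, 3 w.p. 5/64, 4 w.p. 7/64, 5 w.p. 9/64, 6 w.p. 11/64, …
E[payout] = (1/64)·1 + (3/64)·2 + (5/64)·3 + (7/64)·4 + (9/64)·5 + (11/64)·6 + (13/64)·7 + (15/64)·8 = 93/16
Expected profit = 93/16 − 2 = 61/16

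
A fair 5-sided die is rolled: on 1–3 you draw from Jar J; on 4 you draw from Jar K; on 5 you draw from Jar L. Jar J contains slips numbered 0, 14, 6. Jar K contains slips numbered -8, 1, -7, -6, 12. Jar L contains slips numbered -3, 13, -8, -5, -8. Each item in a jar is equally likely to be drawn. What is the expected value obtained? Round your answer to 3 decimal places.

3.240

E[X | Jar J] = (0 + 14 + 6)/3 = 20/3
E[X | Jar K] = (-8 + 1 − 7 − 6 + 12)/5 = -8/5
E[X | Jar L] = (-3 + 13 − 8 − 5 − 8)/5 = -11/5
E[X] = (3/5)·20/3 + (1/5)·(-8/5) + (1/5)·(-11/5) = 81/25 ≈ 3.240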